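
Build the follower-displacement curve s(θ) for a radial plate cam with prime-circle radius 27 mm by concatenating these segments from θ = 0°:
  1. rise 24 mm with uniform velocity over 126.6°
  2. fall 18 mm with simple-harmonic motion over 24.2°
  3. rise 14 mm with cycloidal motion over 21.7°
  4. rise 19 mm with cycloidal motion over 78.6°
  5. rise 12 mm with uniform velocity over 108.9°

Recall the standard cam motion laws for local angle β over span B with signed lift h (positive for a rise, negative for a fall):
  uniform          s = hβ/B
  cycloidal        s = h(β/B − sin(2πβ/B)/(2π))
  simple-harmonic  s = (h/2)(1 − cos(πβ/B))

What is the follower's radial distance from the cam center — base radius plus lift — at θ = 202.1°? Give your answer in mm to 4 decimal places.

seg 1 [0°–126.6°] uniform, h=24: full span → s += 24 → s = 24.0000
seg 2 [126.6°–150.8°] simple-harmonic, h=-18: full span → s += -18 → s = 6.0000
seg 3 [150.8°–172.5°] cycloidal, h=14: full span → s += 14 → s = 20.0000
seg 4 [172.5°–251.1°] cycloidal, h=19: θ=202.1° here. β=29.6, B=78.6. 19·(0.3766 − sin(2π·0.3766)/(2π)) = 5.0384 → s = 25.0384
radial distance = base radius + s = 27 + 25.0384 = 52.0384

52.0384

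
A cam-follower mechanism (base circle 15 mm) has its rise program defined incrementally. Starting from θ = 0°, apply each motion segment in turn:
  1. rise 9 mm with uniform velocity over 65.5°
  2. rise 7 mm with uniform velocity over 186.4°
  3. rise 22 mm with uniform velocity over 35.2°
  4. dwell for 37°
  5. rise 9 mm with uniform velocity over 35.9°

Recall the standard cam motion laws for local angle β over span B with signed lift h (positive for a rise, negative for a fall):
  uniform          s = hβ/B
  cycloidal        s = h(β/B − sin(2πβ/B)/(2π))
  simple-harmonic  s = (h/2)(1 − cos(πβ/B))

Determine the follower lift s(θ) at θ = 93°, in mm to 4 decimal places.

seg 1 [0°–65.5°] uniform, h=9: full span → s += 9 → s = 9.0000
seg 2 [65.5°–251.9°] uniform, h=7: θ=93° here. β=27.5, B=186.4. 7·27.5/186.4 = 1.0327 → s = 10.0327

10.0327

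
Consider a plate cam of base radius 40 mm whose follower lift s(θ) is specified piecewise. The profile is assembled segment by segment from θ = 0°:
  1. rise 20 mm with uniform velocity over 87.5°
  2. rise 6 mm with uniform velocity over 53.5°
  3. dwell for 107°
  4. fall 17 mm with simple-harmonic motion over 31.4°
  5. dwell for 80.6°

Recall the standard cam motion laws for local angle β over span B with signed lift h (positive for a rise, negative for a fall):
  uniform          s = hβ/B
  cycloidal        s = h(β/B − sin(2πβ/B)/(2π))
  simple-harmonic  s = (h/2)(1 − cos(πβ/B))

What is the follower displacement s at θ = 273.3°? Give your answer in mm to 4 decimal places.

seg 1 [0°–87.5°] uniform, h=20: full span → s += 20 → s = 20.0000
seg 2 [87.5°–141°] uniform, h=6: full span → s += 6 → s = 26.0000
seg 3 [141°–248°] dwell: s stays 26.0000
seg 4 [248°–279.4°] simple-harmonic, h=-17: θ=273.3° here. β=25.3, B=31.4. -17/2·(1 − cos(π·0.8057)) = -15.4655 → s = 10.5345

10.5345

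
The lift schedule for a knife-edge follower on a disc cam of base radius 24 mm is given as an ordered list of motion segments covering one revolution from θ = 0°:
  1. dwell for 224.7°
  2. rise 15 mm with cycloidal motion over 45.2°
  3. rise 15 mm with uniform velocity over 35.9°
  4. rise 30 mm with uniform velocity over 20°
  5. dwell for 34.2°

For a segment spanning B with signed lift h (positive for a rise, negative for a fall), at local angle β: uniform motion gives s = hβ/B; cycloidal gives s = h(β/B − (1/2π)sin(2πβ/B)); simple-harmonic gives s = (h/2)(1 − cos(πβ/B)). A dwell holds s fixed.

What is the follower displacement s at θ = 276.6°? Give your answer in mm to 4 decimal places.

seg 1 [0°–224.7°] dwell: s stays 0.0000
seg 2 [224.7°–269.9°] cycloidal, h=15: full span → s += 15 → s = 15.0000
seg 3 [269.9°–305.8°] uniform, h=15: θ=276.6° here. β=6.7, B=35.9. 15·6.7/35.9 = 2.7994 → s = 17.7994

17.7994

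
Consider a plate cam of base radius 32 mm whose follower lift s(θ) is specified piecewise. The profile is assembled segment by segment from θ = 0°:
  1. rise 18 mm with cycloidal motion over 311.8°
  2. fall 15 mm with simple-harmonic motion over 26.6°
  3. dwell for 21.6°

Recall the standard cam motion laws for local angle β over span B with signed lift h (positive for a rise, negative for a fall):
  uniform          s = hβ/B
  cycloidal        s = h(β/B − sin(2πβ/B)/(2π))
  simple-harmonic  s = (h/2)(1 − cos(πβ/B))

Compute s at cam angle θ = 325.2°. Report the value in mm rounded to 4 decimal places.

seg 1 [0°–311.8°] cycloidal, h=18: full span → s += 18 → s = 18.0000
seg 2 [311.8°–338.4°] simple-harmonic, h=-15: θ=325.2° here. β=13.4, B=26.6. -15/2·(1 − cos(π·0.5038)) = -7.5886 → s = 10.4114

10.4114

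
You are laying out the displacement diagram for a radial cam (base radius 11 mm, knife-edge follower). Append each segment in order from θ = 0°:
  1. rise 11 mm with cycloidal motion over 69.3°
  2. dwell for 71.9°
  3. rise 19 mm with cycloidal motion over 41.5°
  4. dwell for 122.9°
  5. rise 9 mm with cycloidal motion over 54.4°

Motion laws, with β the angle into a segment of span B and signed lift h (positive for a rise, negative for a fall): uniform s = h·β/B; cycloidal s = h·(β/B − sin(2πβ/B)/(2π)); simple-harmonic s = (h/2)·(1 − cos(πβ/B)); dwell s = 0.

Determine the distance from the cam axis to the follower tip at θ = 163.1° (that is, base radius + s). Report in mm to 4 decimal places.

seg 1 [0°–69.3°] cycloidal, h=11: full span → s += 11 → s = 11.0000
seg 2 [69.3°–141.2°] dwell: s stays 11.0000
seg 3 [141.2°–182.7°] cycloidal, h=19: θ=163.1° here. β=21.9, B=41.5. 19·(0.5277 − sin(2π·0.5277)/(2π)) = 10.5504 → s = 21.5504
radial distance = base radius + s = 11 + 21.5504 = 32.5504

32.5504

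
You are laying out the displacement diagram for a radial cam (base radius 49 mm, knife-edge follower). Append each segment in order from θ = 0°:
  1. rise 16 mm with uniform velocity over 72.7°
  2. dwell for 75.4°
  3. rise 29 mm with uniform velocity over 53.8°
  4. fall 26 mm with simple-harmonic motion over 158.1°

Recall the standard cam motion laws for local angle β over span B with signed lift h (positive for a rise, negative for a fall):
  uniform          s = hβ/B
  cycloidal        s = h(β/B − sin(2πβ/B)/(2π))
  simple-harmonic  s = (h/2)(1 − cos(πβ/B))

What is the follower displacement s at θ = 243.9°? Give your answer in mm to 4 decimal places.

seg 1 [0°–72.7°] uniform, h=16: full span → s += 16 → s = 16.0000
seg 2 [72.7°–148.1°] dwell: s stays 16.0000
seg 3 [148.1°–201.9°] uniform, h=29: full span → s += 29 → s = 45.0000
seg 4 [201.9°–360°] simple-harmonic, h=-26: θ=243.9° here. β=42, B=158.1. -26/2·(1 − cos(π·0.2657)) = -4.2706 → s = 40.7294

40.7294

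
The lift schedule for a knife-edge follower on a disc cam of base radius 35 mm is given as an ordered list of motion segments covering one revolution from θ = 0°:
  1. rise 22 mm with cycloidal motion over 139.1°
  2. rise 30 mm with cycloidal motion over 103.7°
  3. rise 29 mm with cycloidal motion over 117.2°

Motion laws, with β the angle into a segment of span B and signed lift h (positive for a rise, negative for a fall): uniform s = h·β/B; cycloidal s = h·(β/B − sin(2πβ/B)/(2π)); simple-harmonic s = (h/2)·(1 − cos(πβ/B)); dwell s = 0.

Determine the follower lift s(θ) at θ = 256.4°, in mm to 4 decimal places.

seg 1 [0°–139.1°] cycloidal, h=22: full span → s += 22 → s = 22.0000
seg 2 [139.1°–242.8°] cycloidal, h=30: full span → s += 30 → s = 52.0000
seg 3 [242.8°–360°] cycloidal, h=29: θ=256.4° here. β=13.6, B=117.2. 29·(0.1160 − sin(2π·0.1160)/(2π)) = 0.2903 → s = 52.2903

52.2903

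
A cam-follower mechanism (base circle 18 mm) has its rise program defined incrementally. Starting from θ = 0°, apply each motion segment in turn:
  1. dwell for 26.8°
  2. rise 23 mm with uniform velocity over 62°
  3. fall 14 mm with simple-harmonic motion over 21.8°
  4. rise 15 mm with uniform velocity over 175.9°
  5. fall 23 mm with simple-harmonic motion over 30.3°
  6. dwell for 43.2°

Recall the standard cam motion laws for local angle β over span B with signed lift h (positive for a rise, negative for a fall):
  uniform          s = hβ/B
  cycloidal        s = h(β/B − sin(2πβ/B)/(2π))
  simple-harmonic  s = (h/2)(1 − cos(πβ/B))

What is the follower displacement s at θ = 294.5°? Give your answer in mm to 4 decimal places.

seg 1 [0°–26.8°] dwell: s stays 0.0000
seg 2 [26.8°–88.8°] uniform, h=23: full span → s += 23 → s = 23.0000
seg 3 [88.8°–110.6°] simple-harmonic, h=-14: full span → s += -14 → s = 9.0000
seg 4 [110.6°–286.5°] uniform, h=15: full span → s += 15 → s = 24.0000
seg 5 [286.5°–316.8°] simple-harmonic, h=-23: θ=294.5° here. β=8, B=30.3. -23/2·(1 − cos(π·0.2640)) = -3.7344 → s = 20.2656

20.2656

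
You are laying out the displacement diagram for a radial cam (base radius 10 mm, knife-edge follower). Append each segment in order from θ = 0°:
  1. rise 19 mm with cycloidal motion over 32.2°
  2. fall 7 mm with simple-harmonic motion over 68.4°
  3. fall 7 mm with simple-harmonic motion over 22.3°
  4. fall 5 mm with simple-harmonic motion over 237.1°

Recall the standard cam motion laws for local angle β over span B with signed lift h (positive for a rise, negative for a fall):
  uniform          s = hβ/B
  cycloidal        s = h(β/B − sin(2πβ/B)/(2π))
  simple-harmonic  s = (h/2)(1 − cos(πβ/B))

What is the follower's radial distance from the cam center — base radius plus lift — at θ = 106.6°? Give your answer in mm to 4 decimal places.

seg 1 [0°–32.2°] cycloidal, h=19: full span → s += 19 → s = 19.0000
seg 2 [32.2°–100.6°] simple-harmonic, h=-7: full span → s += -7 → s = 12.0000
seg 3 [100.6°–122.9°] simple-harmonic, h=-7: θ=106.6° here. β=6, B=22.3. -7/2·(1 − cos(π·0.2691)) = -1.1777 → s = 10.8223
radial distance = base radius + s = 10 + 10.8223 = 20.8223

20.8223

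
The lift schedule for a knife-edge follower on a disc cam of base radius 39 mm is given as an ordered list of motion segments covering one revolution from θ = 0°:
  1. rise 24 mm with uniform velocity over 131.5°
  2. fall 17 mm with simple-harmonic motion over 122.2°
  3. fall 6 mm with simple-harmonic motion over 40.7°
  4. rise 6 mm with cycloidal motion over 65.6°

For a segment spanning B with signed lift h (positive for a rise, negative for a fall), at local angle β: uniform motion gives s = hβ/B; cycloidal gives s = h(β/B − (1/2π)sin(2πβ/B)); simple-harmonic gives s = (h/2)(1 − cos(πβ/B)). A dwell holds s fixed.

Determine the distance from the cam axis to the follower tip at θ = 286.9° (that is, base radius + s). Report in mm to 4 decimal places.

seg 1 [0°–131.5°] uniform, h=24: full span → s += 24 → s = 24.0000
seg 2 [131.5°–253.7°] simple-harmonic, h=-17: full span → s += -17 → s = 7.0000
seg 3 [253.7°–294.4°] simple-harmonic, h=-6: θ=286.9° here. β=33.2, B=40.7. -6/2·(1 − cos(π·0.8157)) = -5.5112 → s = 1.4888
radial distance = base radius + s = 39 + 1.4888 = 40.4888

40.4888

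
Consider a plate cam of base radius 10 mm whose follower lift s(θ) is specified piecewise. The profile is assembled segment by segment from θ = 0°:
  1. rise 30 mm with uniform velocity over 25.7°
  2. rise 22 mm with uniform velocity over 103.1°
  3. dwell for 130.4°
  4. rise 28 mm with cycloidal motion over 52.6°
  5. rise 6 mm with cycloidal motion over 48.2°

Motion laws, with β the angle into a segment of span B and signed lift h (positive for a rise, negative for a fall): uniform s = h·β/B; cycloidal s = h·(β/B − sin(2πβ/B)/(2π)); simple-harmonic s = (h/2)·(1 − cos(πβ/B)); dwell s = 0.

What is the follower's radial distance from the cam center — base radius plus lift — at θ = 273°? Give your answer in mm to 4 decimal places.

seg 1 [0°–25.7°] uniform, h=30: full span → s += 30 → s = 30.0000
seg 2 [25.7°–128.8°] uniform, h=22: full span → s += 22 → s = 52.0000
seg 3 [128.8°–259.2°] dwell: s stays 52.0000
seg 4 [259.2°–311.8°] cycloidal, h=28: θ=273° here. β=13.8, B=52.6. 28·(0.2624 − sin(2π·0.2624)/(2π)) = 2.9031 → s = 54.9031
radial distance = base radius + s = 10 + 54.9031 = 64.9031

64.9031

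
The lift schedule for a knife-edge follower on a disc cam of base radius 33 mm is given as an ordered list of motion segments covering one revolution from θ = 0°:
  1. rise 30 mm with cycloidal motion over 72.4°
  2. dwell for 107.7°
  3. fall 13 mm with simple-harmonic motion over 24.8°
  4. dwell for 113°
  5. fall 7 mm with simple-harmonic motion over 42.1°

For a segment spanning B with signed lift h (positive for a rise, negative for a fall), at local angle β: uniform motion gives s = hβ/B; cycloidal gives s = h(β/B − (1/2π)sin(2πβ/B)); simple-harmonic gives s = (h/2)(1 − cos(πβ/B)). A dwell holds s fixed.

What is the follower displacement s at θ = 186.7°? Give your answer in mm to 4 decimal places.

seg 1 [0°–72.4°] cycloidal, h=30: full span → s += 30 → s = 30.0000
seg 2 [72.4°–180.1°] dwell: s stays 30.0000
seg 3 [180.1°–204.9°] simple-harmonic, h=-13: θ=186.7° here. β=6.6, B=24.8. -13/2·(1 − cos(π·0.2661)) = -2.1425 → s = 27.8575

27.8575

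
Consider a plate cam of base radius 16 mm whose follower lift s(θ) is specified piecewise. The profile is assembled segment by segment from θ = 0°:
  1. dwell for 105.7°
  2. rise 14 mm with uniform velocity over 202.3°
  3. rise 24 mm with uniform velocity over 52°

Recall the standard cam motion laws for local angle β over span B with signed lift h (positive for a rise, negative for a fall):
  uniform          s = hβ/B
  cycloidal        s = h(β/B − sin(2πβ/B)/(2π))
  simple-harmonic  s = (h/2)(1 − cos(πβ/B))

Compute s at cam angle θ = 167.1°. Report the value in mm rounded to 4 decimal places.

seg 1 [0°–105.7°] dwell: s stays 0.0000
seg 2 [105.7°–308°] uniform, h=14: θ=167.1° here. β=61.4, B=202.3. 14·61.4/202.3 = 4.2491 → s = 4.2491

4.2491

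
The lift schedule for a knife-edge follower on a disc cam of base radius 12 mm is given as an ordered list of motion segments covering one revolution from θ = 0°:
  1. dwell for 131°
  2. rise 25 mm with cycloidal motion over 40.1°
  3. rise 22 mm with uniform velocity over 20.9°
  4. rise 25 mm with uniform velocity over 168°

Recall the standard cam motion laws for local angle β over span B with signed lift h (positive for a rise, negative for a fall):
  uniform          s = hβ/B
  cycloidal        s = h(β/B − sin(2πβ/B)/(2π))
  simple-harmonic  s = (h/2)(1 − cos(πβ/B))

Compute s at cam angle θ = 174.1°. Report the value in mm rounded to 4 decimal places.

seg 1 [0°–131°] dwell: s stays 0.0000
seg 2 [131°–171.1°] cycloidal, h=25: full span → s += 25 → s = 25.0000
seg 3 [171.1°–192°] uniform, h=22: θ=174.1° here. β=3, B=20.9. 22·3/20.9 = 3.1579 → s = 28.1579

28.1579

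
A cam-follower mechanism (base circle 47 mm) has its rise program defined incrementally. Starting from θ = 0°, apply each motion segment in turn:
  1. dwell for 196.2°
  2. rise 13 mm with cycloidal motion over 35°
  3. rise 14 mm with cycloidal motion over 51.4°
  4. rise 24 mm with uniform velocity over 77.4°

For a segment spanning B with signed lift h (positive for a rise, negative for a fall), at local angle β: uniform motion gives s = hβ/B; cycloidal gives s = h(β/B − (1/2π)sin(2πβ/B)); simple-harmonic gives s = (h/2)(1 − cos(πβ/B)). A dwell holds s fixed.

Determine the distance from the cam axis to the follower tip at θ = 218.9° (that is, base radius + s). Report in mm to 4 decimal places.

seg 1 [0°–196.2°] dwell: s stays 0.0000
seg 2 [196.2°–231.2°] cycloidal, h=13: θ=218.9° here. β=22.7, B=35. 13·(0.6486 − sin(2π·0.6486)/(2π)) = 10.0943 → s = 10.0943
radial distance = base radius + s = 47 + 10.0943 = 57.0943

57.0943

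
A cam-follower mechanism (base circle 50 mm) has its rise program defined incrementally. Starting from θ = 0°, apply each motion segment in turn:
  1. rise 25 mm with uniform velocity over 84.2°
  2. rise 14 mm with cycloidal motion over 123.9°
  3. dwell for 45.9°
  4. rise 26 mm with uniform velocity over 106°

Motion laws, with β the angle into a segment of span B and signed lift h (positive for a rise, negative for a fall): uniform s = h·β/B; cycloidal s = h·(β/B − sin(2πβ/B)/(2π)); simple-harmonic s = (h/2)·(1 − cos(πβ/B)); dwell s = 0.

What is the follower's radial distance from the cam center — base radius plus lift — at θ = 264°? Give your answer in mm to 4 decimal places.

seg 1 [0°–84.2°] uniform, h=25: full span → s += 25 → s = 25.0000
seg 2 [84.2°–208.1°] cycloidal, h=14: full span → s += 14 → s = 39.0000
seg 3 [208.1°–254°] dwell: s stays 39.0000
seg 4 [254°–360°] uniform, h=26: θ=264° here. β=10, B=106. 26·10/106 = 2.4528 → s = 41.4528
radial distance = base radius + s = 50 + 41.4528 = 91.4528

91.4528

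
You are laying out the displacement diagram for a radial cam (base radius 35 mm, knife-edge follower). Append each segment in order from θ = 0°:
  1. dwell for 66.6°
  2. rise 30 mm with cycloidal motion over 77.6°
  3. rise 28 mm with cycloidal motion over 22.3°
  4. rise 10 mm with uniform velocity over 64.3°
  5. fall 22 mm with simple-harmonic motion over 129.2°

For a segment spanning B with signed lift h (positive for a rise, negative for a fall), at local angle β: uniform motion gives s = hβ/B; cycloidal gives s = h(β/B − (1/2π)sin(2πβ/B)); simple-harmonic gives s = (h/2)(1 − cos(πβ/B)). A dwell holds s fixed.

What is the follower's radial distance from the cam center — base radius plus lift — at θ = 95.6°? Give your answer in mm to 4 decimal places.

seg 1 [0°–66.6°] dwell: s stays 0.0000
seg 2 [66.6°–144.2°] cycloidal, h=30: θ=95.6° here. β=29, B=77.6. 30·(0.3737 − sin(2π·0.3737)/(2π)) = 7.8079 → s = 7.8079
radial distance = base radius + s = 35 + 7.8079 = 42.8079

42.8079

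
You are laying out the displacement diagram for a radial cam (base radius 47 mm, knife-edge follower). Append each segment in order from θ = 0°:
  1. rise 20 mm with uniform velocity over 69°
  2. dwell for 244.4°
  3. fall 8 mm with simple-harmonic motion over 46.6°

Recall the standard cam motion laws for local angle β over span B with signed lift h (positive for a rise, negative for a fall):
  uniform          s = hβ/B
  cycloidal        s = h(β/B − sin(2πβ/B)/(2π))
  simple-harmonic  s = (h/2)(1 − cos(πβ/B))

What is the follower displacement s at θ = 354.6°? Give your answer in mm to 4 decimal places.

seg 1 [0°–69°] uniform, h=20: full span → s += 20 → s = 20.0000
seg 2 [69°–313.4°] dwell: s stays 20.0000
seg 3 [313.4°–360°] simple-harmonic, h=-8: θ=354.6° here. β=41.2, B=46.6. -8/2·(1 − cos(π·0.8841)) = -7.7379 → s = 12.2621

12.2621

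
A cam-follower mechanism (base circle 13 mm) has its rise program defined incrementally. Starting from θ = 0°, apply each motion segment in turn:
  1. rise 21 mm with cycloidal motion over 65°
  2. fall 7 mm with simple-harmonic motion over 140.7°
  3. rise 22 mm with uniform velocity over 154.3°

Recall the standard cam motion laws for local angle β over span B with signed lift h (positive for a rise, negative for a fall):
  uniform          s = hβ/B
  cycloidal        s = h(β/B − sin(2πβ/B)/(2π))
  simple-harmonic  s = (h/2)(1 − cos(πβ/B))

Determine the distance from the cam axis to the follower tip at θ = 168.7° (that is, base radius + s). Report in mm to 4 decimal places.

seg 1 [0°–65°] cycloidal, h=21: full span → s += 21 → s = 21.0000
seg 2 [65°–205.7°] simple-harmonic, h=-7: θ=168.7° here. β=103.7, B=140.7. -7/2·(1 − cos(π·0.7370)) = -5.8720 → s = 15.1280
radial distance = base radius + s = 13 + 15.1280 = 28.1280

28.1280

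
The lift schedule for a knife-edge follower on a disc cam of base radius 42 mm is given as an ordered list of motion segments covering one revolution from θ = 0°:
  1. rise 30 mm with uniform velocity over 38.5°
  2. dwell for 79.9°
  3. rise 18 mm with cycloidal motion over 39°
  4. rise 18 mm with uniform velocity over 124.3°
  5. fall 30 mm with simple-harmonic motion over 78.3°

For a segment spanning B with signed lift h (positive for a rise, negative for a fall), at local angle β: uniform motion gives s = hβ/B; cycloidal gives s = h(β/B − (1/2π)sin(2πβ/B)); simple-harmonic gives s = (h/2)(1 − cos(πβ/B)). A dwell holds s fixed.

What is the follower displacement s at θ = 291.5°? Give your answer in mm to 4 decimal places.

seg 1 [0°–38.5°] uniform, h=30: full span → s += 30 → s = 30.0000
seg 2 [38.5°–118.4°] dwell: s stays 30.0000
seg 3 [118.4°–157.4°] cycloidal, h=18: full span → s += 18 → s = 48.0000
seg 4 [157.4°–281.7°] uniform, h=18: full span → s += 18 → s = 66.0000
seg 5 [281.7°–360°] simple-harmonic, h=-30: θ=291.5° here. β=9.8, B=78.3. -30/2·(1 − cos(π·0.1252)) = -1.1447 → s = 64.8553

64.8553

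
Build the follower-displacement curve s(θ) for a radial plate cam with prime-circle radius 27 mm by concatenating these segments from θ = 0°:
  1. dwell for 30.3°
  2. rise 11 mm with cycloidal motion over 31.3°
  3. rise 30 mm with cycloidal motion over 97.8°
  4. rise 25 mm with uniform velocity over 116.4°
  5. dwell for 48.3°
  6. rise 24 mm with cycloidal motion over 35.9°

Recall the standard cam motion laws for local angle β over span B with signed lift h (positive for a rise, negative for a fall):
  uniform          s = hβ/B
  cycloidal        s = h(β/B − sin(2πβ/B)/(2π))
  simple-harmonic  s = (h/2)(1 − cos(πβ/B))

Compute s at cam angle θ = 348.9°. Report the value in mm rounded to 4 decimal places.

seg 1 [0°–30.3°] dwell: s stays 0.0000
seg 2 [30.3°–61.6°] cycloidal, h=11: full span → s += 11 → s = 11.0000
seg 3 [61.6°–159.4°] cycloidal, h=30: full span → s += 30 → s = 41.0000
seg 4 [159.4°–275.8°] uniform, h=25: full span → s += 25 → s = 66.0000
seg 5 [275.8°–324.1°] dwell: s stays 66.0000
seg 6 [324.1°–360°] cycloidal, h=24: θ=348.9° here. β=24.8, B=35.9. 24·(0.6908 − sin(2π·0.6908)/(2π)) = 20.1380 → s = 86.1380

86.1380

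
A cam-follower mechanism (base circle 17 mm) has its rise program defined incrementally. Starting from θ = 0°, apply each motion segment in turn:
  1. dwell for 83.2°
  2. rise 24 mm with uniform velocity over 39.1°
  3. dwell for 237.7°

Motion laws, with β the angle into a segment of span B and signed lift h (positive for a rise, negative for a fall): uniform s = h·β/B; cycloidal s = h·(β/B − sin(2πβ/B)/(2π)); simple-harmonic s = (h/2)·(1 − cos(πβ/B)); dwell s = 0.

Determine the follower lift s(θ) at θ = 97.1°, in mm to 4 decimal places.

seg 1 [0°–83.2°] dwell: s stays 0.0000
seg 2 [83.2°–122.3°] uniform, h=24: θ=97.1° here. β=13.9, B=39.1. 24·13.9/39.1 = 8.5320 → s = 8.5320

8.5320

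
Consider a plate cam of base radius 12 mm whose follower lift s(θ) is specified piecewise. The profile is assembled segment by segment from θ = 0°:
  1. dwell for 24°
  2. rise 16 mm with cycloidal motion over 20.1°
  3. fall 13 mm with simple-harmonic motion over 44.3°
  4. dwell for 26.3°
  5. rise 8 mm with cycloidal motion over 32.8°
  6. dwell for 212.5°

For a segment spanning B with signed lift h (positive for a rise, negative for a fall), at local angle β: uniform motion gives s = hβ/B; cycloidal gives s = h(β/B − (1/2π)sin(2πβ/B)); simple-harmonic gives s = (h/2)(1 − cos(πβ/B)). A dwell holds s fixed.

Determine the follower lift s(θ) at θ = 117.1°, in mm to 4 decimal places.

seg 1 [0°–24°] dwell: s stays 0.0000
seg 2 [24°–44.1°] cycloidal, h=16: full span → s += 16 → s = 16.0000
seg 3 [44.1°–88.4°] simple-harmonic, h=-13: full span → s += -13 → s = 3.0000
seg 4 [88.4°–114.7°] dwell: s stays 3.0000
seg 5 [114.7°–147.5°] cycloidal, h=8: θ=117.1° here. β=2.4, B=32.8. 8·(0.0732 − sin(2π·0.0732)/(2π)) = 0.0204 → s = 3.0204

3.0204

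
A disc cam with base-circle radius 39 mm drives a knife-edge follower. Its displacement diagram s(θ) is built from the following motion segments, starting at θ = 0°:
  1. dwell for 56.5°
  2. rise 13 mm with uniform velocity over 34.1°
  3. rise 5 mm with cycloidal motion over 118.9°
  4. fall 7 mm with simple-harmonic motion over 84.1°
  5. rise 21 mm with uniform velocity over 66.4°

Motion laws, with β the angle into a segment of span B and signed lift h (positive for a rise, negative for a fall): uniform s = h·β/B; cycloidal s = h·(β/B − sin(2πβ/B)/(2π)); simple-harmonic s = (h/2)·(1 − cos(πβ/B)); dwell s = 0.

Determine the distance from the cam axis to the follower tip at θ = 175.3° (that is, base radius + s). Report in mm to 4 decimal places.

seg 1 [0°–56.5°] dwell: s stays 0.0000
seg 2 [56.5°–90.6°] uniform, h=13: full span → s += 13 → s = 13.0000
seg 3 [90.6°–209.5°] cycloidal, h=5: θ=175.3° here. β=84.7, B=118.9. 5·(0.7124 − sin(2π·0.7124)/(2π)) = 4.3354 → s = 17.3354
radial distance = base radius + s = 39 + 17.3354 = 56.3354

56.3354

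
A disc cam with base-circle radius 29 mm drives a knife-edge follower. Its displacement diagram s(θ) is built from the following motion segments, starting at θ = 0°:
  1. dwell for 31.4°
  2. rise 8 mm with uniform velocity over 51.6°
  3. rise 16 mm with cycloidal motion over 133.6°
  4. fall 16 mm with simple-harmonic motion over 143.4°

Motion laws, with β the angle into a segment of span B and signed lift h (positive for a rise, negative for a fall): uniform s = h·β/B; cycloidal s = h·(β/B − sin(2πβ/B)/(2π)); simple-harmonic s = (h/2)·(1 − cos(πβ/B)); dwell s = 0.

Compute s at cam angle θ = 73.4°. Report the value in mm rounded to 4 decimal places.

seg 1 [0°–31.4°] dwell: s stays 0.0000
seg 2 [31.4°–83°] uniform, h=8: θ=73.4° here. β=42, B=51.6. 8·42/51.6 = 6.5116 → s = 6.5116

6.5116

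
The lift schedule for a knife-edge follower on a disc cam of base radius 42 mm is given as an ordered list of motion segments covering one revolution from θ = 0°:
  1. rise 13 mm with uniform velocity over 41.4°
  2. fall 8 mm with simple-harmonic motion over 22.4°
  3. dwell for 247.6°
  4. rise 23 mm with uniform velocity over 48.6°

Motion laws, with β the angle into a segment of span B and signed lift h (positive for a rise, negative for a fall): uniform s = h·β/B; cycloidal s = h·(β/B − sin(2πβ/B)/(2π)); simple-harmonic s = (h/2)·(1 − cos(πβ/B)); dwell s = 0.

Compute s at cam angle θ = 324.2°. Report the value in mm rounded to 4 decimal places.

seg 1 [0°–41.4°] uniform, h=13: full span → s += 13 → s = 13.0000
seg 2 [41.4°–63.8°] simple-harmonic, h=-8: full span → s += -8 → s = 5.0000
seg 3 [63.8°–311.4°] dwell: s stays 5.0000
seg 4 [311.4°–360°] uniform, h=23: θ=324.2° here. β=12.8, B=48.6. 23·12.8/48.6 = 6.0576 → s = 11.0576

11.0576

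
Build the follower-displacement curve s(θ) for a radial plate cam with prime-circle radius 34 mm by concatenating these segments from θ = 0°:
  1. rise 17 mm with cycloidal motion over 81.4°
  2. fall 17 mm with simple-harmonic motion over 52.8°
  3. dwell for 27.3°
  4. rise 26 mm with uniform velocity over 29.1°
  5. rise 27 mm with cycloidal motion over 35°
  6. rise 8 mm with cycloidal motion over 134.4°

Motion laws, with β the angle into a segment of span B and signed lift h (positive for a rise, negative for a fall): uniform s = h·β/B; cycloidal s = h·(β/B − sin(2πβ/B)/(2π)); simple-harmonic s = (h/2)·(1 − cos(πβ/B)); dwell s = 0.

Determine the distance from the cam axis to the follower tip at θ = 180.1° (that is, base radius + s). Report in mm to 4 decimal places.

seg 1 [0°–81.4°] cycloidal, h=17: full span → s += 17 → s = 17.0000
seg 2 [81.4°–134.2°] simple-harmonic, h=-17: full span → s += -17 → s = 0.0000
seg 3 [134.2°–161.5°] dwell: s stays 0.0000
seg 4 [161.5°–190.6°] uniform, h=26: θ=180.1° here. β=18.6, B=29.1. 26·18.6/29.1 = 16.6186 → s = 16.6186
radial distance = base radius + s = 34 + 16.6186 = 50.6186

50.6186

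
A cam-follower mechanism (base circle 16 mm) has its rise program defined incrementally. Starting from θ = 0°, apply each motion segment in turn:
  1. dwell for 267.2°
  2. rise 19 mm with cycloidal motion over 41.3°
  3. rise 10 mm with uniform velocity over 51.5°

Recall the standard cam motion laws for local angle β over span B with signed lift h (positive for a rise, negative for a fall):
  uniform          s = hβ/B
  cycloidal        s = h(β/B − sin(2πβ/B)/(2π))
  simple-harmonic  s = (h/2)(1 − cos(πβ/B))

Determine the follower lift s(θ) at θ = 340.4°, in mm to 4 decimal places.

seg 1 [0°–267.2°] dwell: s stays 0.0000
seg 2 [267.2°–308.5°] cycloidal, h=19: full span → s += 19 → s = 19.0000
seg 3 [308.5°–360°] uniform, h=10: θ=340.4° here. β=31.9, B=51.5. 10·31.9/51.5 = 6.1942 → s = 25.1942

25.1942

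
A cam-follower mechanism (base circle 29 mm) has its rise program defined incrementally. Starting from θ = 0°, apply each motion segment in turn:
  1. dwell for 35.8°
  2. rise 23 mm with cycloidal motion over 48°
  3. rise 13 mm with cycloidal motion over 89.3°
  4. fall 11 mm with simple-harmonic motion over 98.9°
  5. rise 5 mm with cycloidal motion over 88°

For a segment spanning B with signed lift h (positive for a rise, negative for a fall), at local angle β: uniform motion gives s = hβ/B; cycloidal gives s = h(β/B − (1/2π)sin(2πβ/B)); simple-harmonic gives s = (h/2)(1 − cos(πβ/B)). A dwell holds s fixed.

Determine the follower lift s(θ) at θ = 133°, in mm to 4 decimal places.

seg 1 [0°–35.8°] dwell: s stays 0.0000
seg 2 [35.8°–83.8°] cycloidal, h=23: full span → s += 23 → s = 23.0000
seg 3 [83.8°–173.1°] cycloidal, h=13: θ=133° here. β=49.2, B=89.3. 13·(0.5510 − sin(2π·0.5510)/(2π)) = 7.8135 → s = 30.8135

30.8135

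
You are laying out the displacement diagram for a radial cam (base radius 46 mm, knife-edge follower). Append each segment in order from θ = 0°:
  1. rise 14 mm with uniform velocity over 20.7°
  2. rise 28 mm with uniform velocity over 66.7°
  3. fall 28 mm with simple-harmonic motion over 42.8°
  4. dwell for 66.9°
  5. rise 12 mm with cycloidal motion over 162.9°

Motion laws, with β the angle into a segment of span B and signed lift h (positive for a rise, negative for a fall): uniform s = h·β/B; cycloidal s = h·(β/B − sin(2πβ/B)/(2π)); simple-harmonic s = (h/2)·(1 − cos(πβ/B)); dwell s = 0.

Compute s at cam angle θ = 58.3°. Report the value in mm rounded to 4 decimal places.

seg 1 [0°–20.7°] uniform, h=14: full span → s += 14 → s = 14.0000
seg 2 [20.7°–87.4°] uniform, h=28: θ=58.3° here. β=37.6, B=66.7. 28·37.6/66.7 = 15.7841 → s = 29.7841

29.7841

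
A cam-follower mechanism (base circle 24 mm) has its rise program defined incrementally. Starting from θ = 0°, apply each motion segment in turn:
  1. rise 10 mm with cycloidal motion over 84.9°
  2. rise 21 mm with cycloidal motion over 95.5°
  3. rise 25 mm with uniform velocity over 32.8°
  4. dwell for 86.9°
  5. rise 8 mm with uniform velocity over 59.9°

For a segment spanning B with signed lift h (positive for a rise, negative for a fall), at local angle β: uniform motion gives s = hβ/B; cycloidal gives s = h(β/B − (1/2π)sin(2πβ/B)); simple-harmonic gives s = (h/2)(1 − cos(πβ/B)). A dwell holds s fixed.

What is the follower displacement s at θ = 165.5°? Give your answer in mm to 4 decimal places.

seg 1 [0°–84.9°] cycloidal, h=10: full span → s += 10 → s = 10.0000
seg 2 [84.9°–180.4°] cycloidal, h=21: θ=165.5° here. β=80.6, B=95.5. 21·(0.8440 − sin(2π·0.8440)/(2π)) = 20.4999 → s = 30.4999

30.4999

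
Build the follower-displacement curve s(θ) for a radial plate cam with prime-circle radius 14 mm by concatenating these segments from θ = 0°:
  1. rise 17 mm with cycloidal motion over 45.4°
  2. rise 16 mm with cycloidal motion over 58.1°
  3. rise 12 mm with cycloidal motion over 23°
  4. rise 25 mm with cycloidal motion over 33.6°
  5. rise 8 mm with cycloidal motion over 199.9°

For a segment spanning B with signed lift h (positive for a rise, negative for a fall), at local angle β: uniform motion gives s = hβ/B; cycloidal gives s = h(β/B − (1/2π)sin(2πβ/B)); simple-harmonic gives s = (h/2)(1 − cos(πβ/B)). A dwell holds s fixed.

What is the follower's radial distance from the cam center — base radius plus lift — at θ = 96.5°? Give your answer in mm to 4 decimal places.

seg 1 [0°–45.4°] cycloidal, h=17: full span → s += 17 → s = 17.0000
seg 2 [45.4°–103.5°] cycloidal, h=16: θ=96.5° here. β=51.1, B=58.1. 16·(0.8795 − sin(2π·0.8795)/(2π)) = 15.8211 → s = 32.8211
radial distance = base radius + s = 14 + 32.8211 = 46.8211

46.8211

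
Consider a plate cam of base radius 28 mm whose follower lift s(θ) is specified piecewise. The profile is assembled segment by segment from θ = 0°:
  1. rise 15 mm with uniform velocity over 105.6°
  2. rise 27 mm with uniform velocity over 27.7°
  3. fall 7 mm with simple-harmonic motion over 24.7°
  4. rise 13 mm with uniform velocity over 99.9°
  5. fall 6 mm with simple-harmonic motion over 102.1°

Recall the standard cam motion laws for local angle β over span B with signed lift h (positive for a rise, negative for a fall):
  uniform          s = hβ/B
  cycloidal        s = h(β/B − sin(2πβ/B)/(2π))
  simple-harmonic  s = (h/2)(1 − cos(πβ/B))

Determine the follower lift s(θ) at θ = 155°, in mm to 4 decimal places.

seg 1 [0°–105.6°] uniform, h=15: full span → s += 15 → s = 15.0000
seg 2 [105.6°–133.3°] uniform, h=27: full span → s += 27 → s = 42.0000
seg 3 [133.3°–158°] simple-harmonic, h=-7: θ=155° here. β=21.7, B=24.7. -7/2·(1 − cos(π·0.8785)) = -6.7483 → s = 35.2517

35.2517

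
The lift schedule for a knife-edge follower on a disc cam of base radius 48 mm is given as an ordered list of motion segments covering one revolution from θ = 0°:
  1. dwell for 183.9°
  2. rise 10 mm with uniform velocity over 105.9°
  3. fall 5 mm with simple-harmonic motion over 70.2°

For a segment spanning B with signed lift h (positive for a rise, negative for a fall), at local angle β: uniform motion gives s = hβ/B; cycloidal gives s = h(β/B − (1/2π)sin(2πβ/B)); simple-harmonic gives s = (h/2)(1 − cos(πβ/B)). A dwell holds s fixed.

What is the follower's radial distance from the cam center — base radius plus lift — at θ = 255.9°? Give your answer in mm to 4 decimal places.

seg 1 [0°–183.9°] dwell: s stays 0.0000
seg 2 [183.9°–289.8°] uniform, h=10: θ=255.9° here. β=72, B=105.9. 10·72/105.9 = 6.7989 → s = 6.7989
radial distance = base radius + s = 48 + 6.7989 = 54.7989

54.7989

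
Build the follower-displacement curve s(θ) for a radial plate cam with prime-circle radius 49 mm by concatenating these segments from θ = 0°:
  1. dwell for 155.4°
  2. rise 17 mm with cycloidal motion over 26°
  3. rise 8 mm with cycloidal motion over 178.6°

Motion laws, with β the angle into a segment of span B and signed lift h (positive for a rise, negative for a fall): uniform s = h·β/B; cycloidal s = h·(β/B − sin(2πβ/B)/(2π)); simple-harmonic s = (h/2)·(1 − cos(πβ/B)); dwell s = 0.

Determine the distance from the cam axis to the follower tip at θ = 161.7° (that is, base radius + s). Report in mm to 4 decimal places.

seg 1 [0°–155.4°] dwell: s stays 0.0000
seg 2 [155.4°–181.4°] cycloidal, h=17: θ=161.7° here. β=6.3, B=26. 17·(0.2423 − sin(2π·0.2423)/(2π)) = 1.4168 → s = 1.4168
radial distance = base radius + s = 49 + 1.4168 = 50.4168

50.4168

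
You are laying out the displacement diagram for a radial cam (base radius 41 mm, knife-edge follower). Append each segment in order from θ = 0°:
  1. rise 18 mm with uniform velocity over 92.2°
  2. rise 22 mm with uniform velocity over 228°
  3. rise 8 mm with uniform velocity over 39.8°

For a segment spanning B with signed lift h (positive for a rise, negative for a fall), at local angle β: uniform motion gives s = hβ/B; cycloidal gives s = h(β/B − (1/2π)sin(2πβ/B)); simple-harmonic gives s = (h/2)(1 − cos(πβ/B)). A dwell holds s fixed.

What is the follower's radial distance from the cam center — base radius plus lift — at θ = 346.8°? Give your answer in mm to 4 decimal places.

seg 1 [0°–92.2°] uniform, h=18: full span → s += 18 → s = 18.0000
seg 2 [92.2°–320.2°] uniform, h=22: full span → s += 22 → s = 40.0000
seg 3 [320.2°–360°] uniform, h=8: θ=346.8° here. β=26.6, B=39.8. 8·26.6/39.8 = 5.3467 → s = 45.3467
radial distance = base radius + s = 41 + 45.3467 = 86.3467

86.3467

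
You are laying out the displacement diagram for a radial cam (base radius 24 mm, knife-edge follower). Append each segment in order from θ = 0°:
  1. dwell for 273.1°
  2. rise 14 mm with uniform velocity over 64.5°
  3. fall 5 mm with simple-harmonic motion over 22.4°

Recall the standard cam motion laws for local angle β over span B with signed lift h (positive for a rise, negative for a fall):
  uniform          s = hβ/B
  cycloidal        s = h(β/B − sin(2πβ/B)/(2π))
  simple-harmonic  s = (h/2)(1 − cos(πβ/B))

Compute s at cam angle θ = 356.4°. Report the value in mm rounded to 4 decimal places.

seg 1 [0°–273.1°] dwell: s stays 0.0000
seg 2 [273.1°–337.6°] uniform, h=14: full span → s += 14 → s = 14.0000
seg 3 [337.6°–360°] simple-harmonic, h=-5: θ=356.4° here. β=18.8, B=22.4. -5/2·(1 − cos(π·0.8393)) = -4.6881 → s = 9.3119

9.3119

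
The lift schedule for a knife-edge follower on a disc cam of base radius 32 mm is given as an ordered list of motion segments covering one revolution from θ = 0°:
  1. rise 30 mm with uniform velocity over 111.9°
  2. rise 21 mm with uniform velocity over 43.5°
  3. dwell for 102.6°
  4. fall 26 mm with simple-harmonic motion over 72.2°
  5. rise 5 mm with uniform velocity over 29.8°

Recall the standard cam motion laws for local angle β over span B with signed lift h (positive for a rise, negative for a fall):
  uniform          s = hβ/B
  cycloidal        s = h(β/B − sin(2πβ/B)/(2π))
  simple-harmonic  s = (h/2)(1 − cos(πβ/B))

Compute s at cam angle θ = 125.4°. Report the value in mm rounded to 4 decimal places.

seg 1 [0°–111.9°] uniform, h=30: full span → s += 30 → s = 30.0000
seg 2 [111.9°–155.4°] uniform, h=21: θ=125.4° here. β=13.5, B=43.5. 21·13.5/43.5 = 6.5172 → s = 36.5172

36.5172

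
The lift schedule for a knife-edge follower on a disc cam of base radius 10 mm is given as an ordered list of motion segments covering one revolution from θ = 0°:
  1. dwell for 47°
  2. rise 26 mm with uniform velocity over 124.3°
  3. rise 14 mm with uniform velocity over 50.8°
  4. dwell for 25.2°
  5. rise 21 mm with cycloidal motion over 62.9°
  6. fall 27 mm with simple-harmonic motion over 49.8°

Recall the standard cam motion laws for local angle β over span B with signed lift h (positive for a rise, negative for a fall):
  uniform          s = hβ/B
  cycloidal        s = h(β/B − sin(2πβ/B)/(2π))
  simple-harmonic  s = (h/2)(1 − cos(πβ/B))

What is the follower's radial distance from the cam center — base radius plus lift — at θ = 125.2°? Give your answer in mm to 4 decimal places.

seg 1 [0°–47°] dwell: s stays 0.0000
seg 2 [47°–171.3°] uniform, h=26: θ=125.2° here. β=78.2, B=124.3. 26·78.2/124.3 = 16.3572 → s = 16.3572
radial distance = base radius + s = 10 + 16.3572 = 26.3572

26.3572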